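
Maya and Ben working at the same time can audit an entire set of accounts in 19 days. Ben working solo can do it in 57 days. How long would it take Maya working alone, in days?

Combined rate is 1/19 per day.
Known contribution: 1/57 per day.
So Maya's rate is 1/19 − 1/57 = 2/57, meaning 57/2 days alone.

57/2 days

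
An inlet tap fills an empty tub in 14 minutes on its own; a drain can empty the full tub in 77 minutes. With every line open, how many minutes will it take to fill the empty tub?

154/9 minutes

Net rate = 1/14 − 1/77 = (11 − 2)/154 = 9/154 per minute.
Filling time = 1 ÷ (9/154) = 154/9 minutes.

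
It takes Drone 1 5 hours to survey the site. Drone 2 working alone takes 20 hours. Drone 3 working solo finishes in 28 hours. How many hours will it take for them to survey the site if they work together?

Combined rate: 1/5 + 1/20 + 1/28 = (28 + 7 + 5)/140 = 40/140 = 2/7 per hour.
Time = 1 ÷ (2/7) = 7/2 hours.

7/2 hours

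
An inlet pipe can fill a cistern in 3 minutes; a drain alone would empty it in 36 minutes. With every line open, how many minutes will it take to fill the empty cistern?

36/11 minutes

Net rate = 1/3 − 1/36 = (12 − 1)/36 = 11/36 per minute.
Filling time = 1 ÷ (11/36) = 36/11 minutes.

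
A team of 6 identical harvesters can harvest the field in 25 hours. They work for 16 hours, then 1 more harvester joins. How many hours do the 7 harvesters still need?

54/7 hours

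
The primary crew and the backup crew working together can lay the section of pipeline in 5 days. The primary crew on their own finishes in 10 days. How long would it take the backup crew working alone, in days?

Combined rate is 1/5 per day.
Known contribution: 1/10 per day.
So the backup crew's rate is 1/5 − 1/10 = 1/10, meaning 10 days alone.

10 days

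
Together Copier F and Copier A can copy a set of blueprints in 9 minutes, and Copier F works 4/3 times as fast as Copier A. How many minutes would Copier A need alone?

Let Copier A's rate be r; then Copier F's rate is (4/3)r, so together (4/3 + 1)r = (7/3)r = 1/9.
Thus r = 1/21 per minute.
Copier A alone: 21 minutes; Copier F alone: 63/4 minutes.

21 minutes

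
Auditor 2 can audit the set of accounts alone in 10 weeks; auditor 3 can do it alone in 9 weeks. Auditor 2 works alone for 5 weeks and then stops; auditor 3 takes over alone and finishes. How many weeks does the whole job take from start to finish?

19/2 weeks

In 5 weeks auditor 2 does 5/10 = 1/2 of the job, leaving 1/2.
Auditor 3 works at 1/9 per week, so finishing takes 1/2 ÷ 1/9 = 9/2 weeks.
Total time = 5 + 9/2 = 19/2 weeks.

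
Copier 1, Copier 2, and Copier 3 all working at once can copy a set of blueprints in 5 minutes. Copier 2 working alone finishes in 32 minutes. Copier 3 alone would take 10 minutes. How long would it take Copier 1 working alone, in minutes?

Combined rate is 1/5 per minute.
Known contribution: 1/32 + 1/10 = (5 + 16)/160 = 21/160 per minute.
So Copier 1's rate is 1/5 − 21/160 = 11/160, meaning 160/11 minutes alone.

160/11 minutes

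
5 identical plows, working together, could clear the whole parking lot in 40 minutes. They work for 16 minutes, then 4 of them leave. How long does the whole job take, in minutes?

One plow does 1/200 of the job per minute.
After 16 minutes with 5 plows, 2/5 is done (3/5 left).
With 1 plow the rate is 1/200, so the rest takes 3/5 ÷ 1/200 = 120 minutes.
Total = 16 + 120 = 136 minutes.

136 minutes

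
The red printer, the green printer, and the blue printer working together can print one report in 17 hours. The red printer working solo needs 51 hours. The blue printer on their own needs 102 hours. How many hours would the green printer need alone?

34 hours

Combined rate is 1/17 per hour.
Known contribution: 1/51 + 1/102 = (2 + 1)/102 = 3/102 = 1/34 per hour.
So the green printer's rate is 1/17 − 1/34 = 1/34, meaning 34 hours alone.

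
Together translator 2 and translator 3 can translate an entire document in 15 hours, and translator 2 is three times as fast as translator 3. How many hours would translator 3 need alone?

60 hours

Let translator 3's rate be r; then translator 2's rate is 3r, so together (3 + 1)r = 4r = 1/15.
Thus r = 1/60 per hour.
Translator 3 alone: 60 hours; translator 2 alone: 20 hours.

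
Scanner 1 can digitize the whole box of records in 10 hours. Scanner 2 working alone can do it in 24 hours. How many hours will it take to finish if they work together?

With two workers the combined time is the product over the sum: 10·24/(10+24) = 240/34 = 120/17 hours.

120/17 hours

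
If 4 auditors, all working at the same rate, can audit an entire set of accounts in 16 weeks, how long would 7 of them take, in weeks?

64/7 weeks

Total work is 4·16 = 64 auditor-weeks.
With 7 auditors: 64/7 weeks.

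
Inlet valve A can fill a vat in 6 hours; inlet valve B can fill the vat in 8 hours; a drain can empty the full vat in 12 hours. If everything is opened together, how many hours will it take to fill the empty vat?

24/5 hours

Net rate = 1/6 + 1/8 − 1/12 = (4 + 3 − 2)/24 = 5/24 per hour.
Filling time = 1 ÷ (5/24) = 24/5 hours.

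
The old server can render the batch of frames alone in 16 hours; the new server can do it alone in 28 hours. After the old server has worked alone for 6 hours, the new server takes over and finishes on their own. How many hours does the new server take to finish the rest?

35/2 hours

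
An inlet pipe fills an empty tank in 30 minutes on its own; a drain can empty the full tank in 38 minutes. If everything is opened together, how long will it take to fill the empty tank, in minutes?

Net rate = 1/30 − 1/38 = (19 − 15)/570 = 4/570 = 2/285 per minute.
Filling time = 1 ÷ (2/285) = 285/2 minutes.

285/2 minutes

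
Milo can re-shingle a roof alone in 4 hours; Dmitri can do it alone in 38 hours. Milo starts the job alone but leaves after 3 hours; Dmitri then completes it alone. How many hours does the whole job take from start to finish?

In 3 hours Milo does 3/4 of the job, leaving 1/4.
Dmitri works at 1/38 per hour, so finishing takes 1/4 ÷ 1/38 = 19/2 hours.
Total time = 3 + 19/2 = 25/2 hours.

25/2 hours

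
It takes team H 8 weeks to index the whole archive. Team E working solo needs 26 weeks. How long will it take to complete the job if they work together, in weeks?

104/17 weeks

With two workers the combined time is the product over the sum: 8·26/(8+26) = 208/34 = 104/17 weeks.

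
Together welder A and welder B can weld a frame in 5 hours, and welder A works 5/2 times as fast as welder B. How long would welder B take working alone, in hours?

Let welder B's rate be r; then welder A's rate is (5/2)r, so together (5/2 + 1)r = (7/2)r = 1/5.
Thus r = 2/35 per hour.
Welder B alone: 35/2 hours; welder A alone: 7 hours.

35/2 hours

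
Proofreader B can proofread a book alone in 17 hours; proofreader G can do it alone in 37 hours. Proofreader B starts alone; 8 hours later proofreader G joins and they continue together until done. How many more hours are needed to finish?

37/6 hours

In 8 hours proofreader B does 8/17 of the job, leaving 9/17.
Proofreader B and proofreader G together work at 54/629 per hour, so finishing takes 9/17 ÷ 54/629 = 37/6 hours.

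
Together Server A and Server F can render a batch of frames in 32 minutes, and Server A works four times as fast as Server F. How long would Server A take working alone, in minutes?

Let Server F's rate be r; then Server A's rate is 4r, so together (4 + 1)r = 5r = 1/32.
Thus r = 1/160 per minute.
Server F alone: 160 minutes; Server A alone: 40 minutes.

40 minutes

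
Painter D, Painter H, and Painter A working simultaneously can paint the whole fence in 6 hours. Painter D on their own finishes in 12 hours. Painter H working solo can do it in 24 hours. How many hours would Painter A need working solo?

Combined rate is 1/6 per hour.
Known contribution: 1/12 + 1/24 = (2 + 1)/24 = 3/24 = 1/8 per hour.
So Painter A's rate is 1/6 − 1/8 = 1/24, meaning 24 hours alone.

24 hours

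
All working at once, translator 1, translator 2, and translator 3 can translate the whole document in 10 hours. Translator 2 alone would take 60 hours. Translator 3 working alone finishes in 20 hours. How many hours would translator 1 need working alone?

Combined rate is 1/10 per hour.
Known contribution: 1/60 + 1/20 = (1 + 3)/60 = 4/60 = 1/15 per hour.
So translator 1's rate is 1/10 − 1/15 = 1/30, meaning 30 hours alone.

30 hours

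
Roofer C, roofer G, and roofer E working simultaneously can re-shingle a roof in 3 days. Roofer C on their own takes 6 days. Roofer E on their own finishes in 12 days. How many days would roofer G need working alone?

Combined rate is 1/3 per day.
Known contribution: 1/6 + 1/12 = (2 + 1)/12 = 3/12 = 1/4 per day.
So roofer G's rate is 1/3 − 1/4 = 1/12, meaning 12 days alone.

12 days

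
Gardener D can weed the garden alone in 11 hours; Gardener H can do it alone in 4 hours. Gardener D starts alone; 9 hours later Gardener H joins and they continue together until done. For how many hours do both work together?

8/15 hours

In 9 hours Gardener D does 9/11 of the job, leaving 2/11.
Gardener D and Gardener H together work at 15/44 per hour, so finishing takes 2/11 ÷ 15/44 = 8/15 hours.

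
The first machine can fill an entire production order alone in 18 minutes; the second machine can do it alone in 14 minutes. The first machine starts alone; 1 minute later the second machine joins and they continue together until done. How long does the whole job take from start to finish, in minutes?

In 1 minute the first machine does 1/18 of the job, leaving 17/18.
The first machine and the second machine together work at 8/63 per minute, so finishing takes 17/18 ÷ 8/63 = 119/16 minutes.
Total time = 1 + 119/16 = 135/16 minutes.

135/16 minutes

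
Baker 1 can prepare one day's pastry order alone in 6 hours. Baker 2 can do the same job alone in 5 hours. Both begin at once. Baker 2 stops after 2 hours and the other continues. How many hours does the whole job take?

18/5 hours

In the first 2 hours the combined rate is 11/30, so 11/15 of the job is done, leaving 4/15.
After Baker 2 leaves the rate is 1/6 per hour; the remaining 4/15 takes 8/5 hours.
Total = 2 + 8/5 = 18/5 hours.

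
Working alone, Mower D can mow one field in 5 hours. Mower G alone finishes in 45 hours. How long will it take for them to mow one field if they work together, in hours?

9/2 hours

With two workers the combined time is the product over the sum: 5·45/(5+45) = 225/50 = 9/2 hours.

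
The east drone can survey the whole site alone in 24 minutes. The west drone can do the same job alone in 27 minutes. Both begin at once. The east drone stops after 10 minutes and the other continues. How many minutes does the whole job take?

63/4 minutes

In the first 10 minutes the combined rate is 17/216, so 85/108 of the job is done, leaving 23/108.
After the east drone leaves the rate is 1/27 per minute; the remaining 23/108 takes 23/4 minutes.
Total = 10 + 23/4 = 63/4 minutes.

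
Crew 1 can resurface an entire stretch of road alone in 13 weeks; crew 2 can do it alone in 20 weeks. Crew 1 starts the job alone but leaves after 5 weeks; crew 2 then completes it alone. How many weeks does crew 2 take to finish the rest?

160/13 weeks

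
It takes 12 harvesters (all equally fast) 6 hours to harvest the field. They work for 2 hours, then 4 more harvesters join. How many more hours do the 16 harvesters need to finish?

One harvester does 1/72 of the job per hour.
After 2 hours with 12 harvesters, 1/3 is done (2/3 left).
With 16 harvesters the rate is 16/72 = 2/9, so the rest takes 2/3 ÷ 2/9 = 3 hours.

3 hours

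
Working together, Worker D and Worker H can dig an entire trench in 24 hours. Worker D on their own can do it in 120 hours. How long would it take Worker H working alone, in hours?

30 hours

Combined rate is 1/24 per hour.
Known contribution: 1/120 per hour.
So Worker H's rate is 1/24 − 1/120 = 1/30, meaning 30 hours alone.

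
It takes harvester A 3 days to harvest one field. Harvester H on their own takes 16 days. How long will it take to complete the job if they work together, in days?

With two workers the combined time is the product over the sum: 3·16/(3+16) = 48/19 days.

48/19 days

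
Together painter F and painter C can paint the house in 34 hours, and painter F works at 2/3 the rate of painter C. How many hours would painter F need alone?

Let painter C's rate be r; then painter F's rate is (2/3)r, so together (2/3 + 1)r = (5/3)r = 1/34.
Thus r = 3/170 per hour.
Painter C alone: 170/3 hours; painter F alone: 85 hours.

85 hours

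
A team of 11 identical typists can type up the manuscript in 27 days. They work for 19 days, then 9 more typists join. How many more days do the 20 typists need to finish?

22/5 days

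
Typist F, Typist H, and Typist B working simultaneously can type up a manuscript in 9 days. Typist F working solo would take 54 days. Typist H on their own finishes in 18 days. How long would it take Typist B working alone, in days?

Combined rate is 1/9 per day.
Known contribution: 1/54 + 1/18 = (1 + 3)/54 = 4/54 = 2/27 per day.
So Typist B's rate is 1/9 − 2/27 = 1/27, meaning 27 days alone.

27 days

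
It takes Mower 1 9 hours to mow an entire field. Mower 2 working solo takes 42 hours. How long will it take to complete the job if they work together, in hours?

Combined rate: 1/9 + 1/42 = (14 + 3)/126 = 17/126 per hour.
Time = 1 ÷ (17/126) = 126/17 hours.

126/17 hours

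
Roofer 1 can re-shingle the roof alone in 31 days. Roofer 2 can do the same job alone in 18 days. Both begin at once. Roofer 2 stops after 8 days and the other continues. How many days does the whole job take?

In the first 8 days the combined rate is 49/558, so 196/279 of the job is done, leaving 83/279.
After Roofer 2 leaves the rate is 1/31 per day; the remaining 83/279 takes 83/9 days.
Total = 8 + 83/9 = 155/9 days.

155/9 days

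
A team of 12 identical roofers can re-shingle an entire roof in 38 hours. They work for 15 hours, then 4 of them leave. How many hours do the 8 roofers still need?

One roofer does 1/456 of the job per hour.
After 15 hours with 12 roofers, 15/38 is done (23/38 left).
With 8 roofers the rate is 8/456 = 1/57, so the rest takes 23/38 ÷ 1/57 = 69/2 hours.

69/2 hours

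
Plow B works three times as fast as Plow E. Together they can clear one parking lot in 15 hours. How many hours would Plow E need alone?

Let Plow E's rate be r; then Plow B's rate is 3r, so together (3 + 1)r = 4r = 1/15.
Thus r = 1/60 per hour.
Plow E alone: 60 hours; Plow B alone: 20 hours.

60 hours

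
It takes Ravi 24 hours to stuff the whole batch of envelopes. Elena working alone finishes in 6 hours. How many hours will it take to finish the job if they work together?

With two workers the combined time is the product over the sum: 24·6/(24+6) = 144/30 = 24/5 hours.

24/5 hours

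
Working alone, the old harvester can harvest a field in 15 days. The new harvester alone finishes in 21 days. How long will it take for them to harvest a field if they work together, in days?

35/4 days

With two workers the combined time is the product over the sum: 15·21/(15+21) = 315/36 = 35/4 days.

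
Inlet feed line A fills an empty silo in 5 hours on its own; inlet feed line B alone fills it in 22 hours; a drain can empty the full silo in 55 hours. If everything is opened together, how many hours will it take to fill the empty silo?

Net rate = 1/5 + 1/22 − 1/55 = (22 + 5 − 2)/110 = 25/110 = 5/22 per hour.
Filling time = 1 ÷ (5/22) = 22/5 hours.

22/5 hours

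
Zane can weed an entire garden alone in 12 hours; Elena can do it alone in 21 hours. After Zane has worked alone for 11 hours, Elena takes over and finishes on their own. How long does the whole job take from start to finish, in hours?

51/4 hours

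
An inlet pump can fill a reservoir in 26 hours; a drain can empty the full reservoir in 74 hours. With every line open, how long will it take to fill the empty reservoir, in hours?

481/12 hours

Net rate = 1/26 − 1/74 = (37 − 13)/962 = 24/962 = 12/481 per hour.
Filling time = 1 ÷ (12/481) = 481/12 hours.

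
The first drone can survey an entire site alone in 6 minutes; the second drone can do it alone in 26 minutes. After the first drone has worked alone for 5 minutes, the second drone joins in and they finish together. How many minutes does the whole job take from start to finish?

93/16 minutes

In 5 minutes the first drone does 5/6 of the job, leaving 1/6.
The first drone and the second drone together work at 8/39 per minute, so finishing takes 1/6 ÷ 8/39 = 13/16 minutes.
Total time = 5 + 13/16 = 93/16 minutes.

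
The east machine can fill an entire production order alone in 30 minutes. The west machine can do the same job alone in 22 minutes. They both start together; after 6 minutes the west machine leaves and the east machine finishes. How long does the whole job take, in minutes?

In the first 6 minutes the combined rate is 13/165, so 26/55 of the job is done, leaving 29/55.
After the west machine leaves the rate is 1/30 per minute; the remaining 29/55 takes 174/11 minutes.
Total = 6 + 174/11 = 240/11 minutes.

240/11 minutes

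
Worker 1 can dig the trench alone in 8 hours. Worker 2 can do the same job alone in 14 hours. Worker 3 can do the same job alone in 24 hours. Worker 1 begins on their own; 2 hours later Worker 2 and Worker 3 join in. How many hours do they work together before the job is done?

In the first 2 hours Worker 1 alone does 2/8 = 1/4 of the job, leaving 3/4.
Once everyone is working, combined rate: 1/8 + 1/14 + 1/24 = (21 + 12 + 7)/168 = 40/168 = 5/21 per hour.
Remaining 3/4 at 5/21 per hour takes 63/20 hours.

63/20 hours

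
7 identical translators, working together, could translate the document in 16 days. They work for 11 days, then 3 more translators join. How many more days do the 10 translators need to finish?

One translator does 1/112 of the job per day.
After 11 days with 7 translators, 11/16 is done (5/16 left).
With 10 translators the rate is 10/112 = 5/56, so the rest takes 5/16 ÷ 5/56 = 7/2 days.

7/2 days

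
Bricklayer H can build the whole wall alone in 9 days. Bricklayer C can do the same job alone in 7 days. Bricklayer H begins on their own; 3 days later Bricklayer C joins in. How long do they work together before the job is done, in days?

21/8 days

In the first 3 days Bricklayer H alone does 3/9 = 1/3 of the job, leaving 2/3.
Once everyone is working, combined rate: 1/9 + 1/7 = (7 + 9)/63 = 16/63 per day.
Remaining 2/3 at 16/63 per day takes 21/8 days.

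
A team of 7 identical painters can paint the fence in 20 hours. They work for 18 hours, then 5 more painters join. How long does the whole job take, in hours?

One painter does 1/140 of the job per hour.
After 18 hours with 7 painters, 9/10 is done (1/10 left).
With 12 painters the rate is 12/140 = 3/35, so the rest takes 1/10 ÷ 3/35 = 7/6 hours.
Total = 18 + 7/6 = 115/6 hours.

115/6 hours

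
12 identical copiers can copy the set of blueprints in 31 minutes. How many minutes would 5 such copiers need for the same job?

Total work is 12·31 = 372 copier-minutes.
With 5 copiers: 372/5 minutes.

372/5 minutes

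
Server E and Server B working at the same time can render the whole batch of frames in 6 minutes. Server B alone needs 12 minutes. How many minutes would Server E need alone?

12 minutes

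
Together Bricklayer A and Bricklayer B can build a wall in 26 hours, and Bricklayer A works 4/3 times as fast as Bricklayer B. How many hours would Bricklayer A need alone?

91/2 hours

Let Bricklayer B's rate be r; then Bricklayer A's rate is (4/3)r, so together (4/3 + 1)r = (7/3)r = 1/26.
Thus r = 3/182 per hour.
Bricklayer B alone: 182/3 hours; Bricklayer A alone: 91/2 hours.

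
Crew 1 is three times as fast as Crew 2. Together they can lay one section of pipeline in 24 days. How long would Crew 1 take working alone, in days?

Let Crew 2's rate be r; then Crew 1's rate is 3r, so together (3 + 1)r = 4r = 1/24.
Thus r = 1/96 per day.
Crew 2 alone: 96 days; Crew 1 alone: 32 days.

32 days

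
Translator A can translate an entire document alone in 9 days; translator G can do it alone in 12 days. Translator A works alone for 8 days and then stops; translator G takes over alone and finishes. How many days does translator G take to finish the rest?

4/3 days

In 8 days translator A does 8/9 of the job, leaving 1/9.
Translator G works at 1/12 per day, so finishing takes 1/9 ÷ 1/12 = 4/3 days.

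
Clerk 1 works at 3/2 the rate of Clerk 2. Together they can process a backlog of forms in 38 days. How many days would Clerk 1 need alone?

190/3 days

Let Clerk 2's rate be r; then Clerk 1's rate is (3/2)r, so together (3/2 + 1)r = (5/2)r = 1/38.
Thus r = 1/95 per day.
Clerk 2 alone: 95 days; Clerk 1 alone: 190/3 days.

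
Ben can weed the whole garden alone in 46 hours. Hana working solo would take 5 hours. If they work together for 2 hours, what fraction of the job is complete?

Combined rate: 1/46 + 1/5 = (5 + 46)/230 = 51/230 per hour.
In 2 hours they complete 2·51/230 = 51/115 of the job.

51/115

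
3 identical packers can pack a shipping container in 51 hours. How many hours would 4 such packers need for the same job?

Total work is 3·51 = 153 packer-hours.
With 4 packers: 153/4 hours.

153/4 hours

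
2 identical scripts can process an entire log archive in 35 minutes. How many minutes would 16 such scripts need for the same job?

Total work is 2·35 = 70 script-minutes.
With 16 scripts: 70/16 = 35/8 minutes.

35/8 minutes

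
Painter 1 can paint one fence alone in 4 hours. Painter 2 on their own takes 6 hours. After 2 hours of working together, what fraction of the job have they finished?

Combined rate: 1/4 + 1/6 = (3 + 2)/12 = 5/12 per hour.
In 2 hours they complete 2·5/12 = 5/6 of the job.

5/6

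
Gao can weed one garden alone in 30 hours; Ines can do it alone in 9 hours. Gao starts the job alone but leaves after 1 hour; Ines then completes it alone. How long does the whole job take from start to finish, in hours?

In 1 hour Gao does 1/30 of the job, leaving 29/30.
Ines works at 1/9 per hour, so finishing takes 29/30 ÷ 1/9 = 87/10 hours.
Total time = 1 + 87/10 = 97/10 hours.

97/10 hours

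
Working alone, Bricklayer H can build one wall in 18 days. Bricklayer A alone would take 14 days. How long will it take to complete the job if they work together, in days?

63/8 days

Combined rate: 1/18 + 1/14 = (7 + 9)/126 = 16/126 = 8/63 per day.
Time = 1 ÷ (8/63) = 63/8 days.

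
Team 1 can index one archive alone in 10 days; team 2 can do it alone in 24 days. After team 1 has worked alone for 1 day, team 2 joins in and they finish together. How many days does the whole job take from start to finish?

In 1 day team 1 does 1/10 of the job, leaving 9/10.
Team 1 and team 2 together work at 17/120 per day, so finishing takes 9/10 ÷ 17/120 = 108/17 days.
Total time = 1 + 108/17 = 125/17 days.

125/17 days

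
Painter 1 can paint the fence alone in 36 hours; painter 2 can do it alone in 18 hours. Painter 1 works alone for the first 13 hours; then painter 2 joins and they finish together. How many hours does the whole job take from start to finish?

62/3 hours

In 13 hours painter 1 does 13/36 of the job, leaving 23/36.
Painter 1 and painter 2 together work at 1/12 per hour, so finishing takes 23/36 ÷ 1/12 = 23/3 hours.
Total time = 13 + 23/3 = 62/3 hours.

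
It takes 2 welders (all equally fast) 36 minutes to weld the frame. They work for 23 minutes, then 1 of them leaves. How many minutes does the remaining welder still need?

26 minutes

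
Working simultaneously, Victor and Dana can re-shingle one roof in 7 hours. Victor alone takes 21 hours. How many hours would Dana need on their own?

21/2 hours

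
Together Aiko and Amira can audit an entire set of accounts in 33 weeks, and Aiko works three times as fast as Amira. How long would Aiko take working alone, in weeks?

Let Amira's rate be r; then Aiko's rate is 3r, so together (3 + 1)r = 4r = 1/33.
Thus r = 1/132 per week.
Amira alone: 132 weeks; Aiko alone: 44 weeks.

44 weeks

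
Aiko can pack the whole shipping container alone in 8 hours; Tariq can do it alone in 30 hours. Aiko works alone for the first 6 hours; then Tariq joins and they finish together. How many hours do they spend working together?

In 6 hours Aiko does 6/8 = 3/4 of the job, leaving 1/4.
Aiko and Tariq together work at 19/120 per hour, so finishing takes 1/4 ÷ 19/120 = 30/19 hours.

30/19 hours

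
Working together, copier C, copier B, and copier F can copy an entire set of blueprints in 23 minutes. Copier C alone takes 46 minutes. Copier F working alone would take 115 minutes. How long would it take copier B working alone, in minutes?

Combined rate is 1/23 per minute.
Known contribution: 1/46 + 1/115 = (5 + 2)/230 = 7/230 per minute.
So copier B's rate is 1/23 − 7/230 = 3/230, meaning 230/3 minutes alone.

230/3 minutes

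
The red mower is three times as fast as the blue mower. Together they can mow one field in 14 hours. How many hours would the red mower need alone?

Let the blue mower's rate be r; then the red mower's rate is 3r, so together (3 + 1)r = 4r = 1/14.
Thus r = 1/56 per hour.
The blue mower alone: 56 hours; the red mower alone: 56/3 hours.

56/3 hours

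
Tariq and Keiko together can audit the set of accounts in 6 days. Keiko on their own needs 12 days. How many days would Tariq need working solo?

Combined rate is 1/6 per day.
Known contribution: 1/12 per day.
So Tariq's rate is 1/6 − 1/12 = 1/12, meaning 12 days alone.

12 days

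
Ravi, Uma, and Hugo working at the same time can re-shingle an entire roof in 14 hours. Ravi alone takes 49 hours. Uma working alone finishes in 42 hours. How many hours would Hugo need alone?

Combined rate is 1/14 per hour.
Known contribution: 1/49 + 1/42 = (6 + 7)/294 = 13/294 per hour.
So Hugo's rate is 1/14 − 13/294 = 4/147, meaning 147/4 hours alone.

147/4 hours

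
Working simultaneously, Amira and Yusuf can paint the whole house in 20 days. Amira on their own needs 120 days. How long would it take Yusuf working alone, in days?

Combined rate is 1/20 per day.
Known contribution: 1/120 per day.
So Yusuf's rate is 1/20 − 1/120 = 1/24, meaning 24 days alone.

24 days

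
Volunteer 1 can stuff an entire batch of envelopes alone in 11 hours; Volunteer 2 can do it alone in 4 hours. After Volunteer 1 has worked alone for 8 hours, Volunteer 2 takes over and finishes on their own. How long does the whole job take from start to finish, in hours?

100/11 hours

In 8 hours Volunteer 1 does 8/11 of the job, leaving 3/11.
Volunteer 2 works at 1/4 per hour, so finishing takes 3/11 ÷ 1/4 = 12/11 hours.
Total time = 8 + 12/11 = 100/11 hours.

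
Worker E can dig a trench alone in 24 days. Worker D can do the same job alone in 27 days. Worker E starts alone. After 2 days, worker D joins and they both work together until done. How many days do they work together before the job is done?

198/17 days

In the first 2 days worker E alone does 2/24 = 1/12 of the job, leaving 11/12.
Once everyone is working, combined rate: 1/24 + 1/27 = (9 + 8)/216 = 17/216 per day.
Remaining 11/12 at 17/216 per day takes 198/17 days.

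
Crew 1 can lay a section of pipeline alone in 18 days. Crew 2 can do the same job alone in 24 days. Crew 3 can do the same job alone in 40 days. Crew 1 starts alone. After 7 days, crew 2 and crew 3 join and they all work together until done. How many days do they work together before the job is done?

5 days

In the first 7 days crew 1 alone does 7/18 of the job, leaving 11/18.
Once everyone is working, combined rate: 1/18 + 1/24 + 1/40 = (20 + 15 + 9)/360 = 44/360 = 11/90 per day.
Remaining 11/18 at 11/90 per day takes 5 days.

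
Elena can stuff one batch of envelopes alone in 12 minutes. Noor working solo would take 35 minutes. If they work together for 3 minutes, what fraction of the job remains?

Combined rate: 1/12 + 1/35 = (35 + 12)/420 = 47/420 per minute.
In 3 minutes they complete 3·47/420 = 47/140 of the job.
So 93/140 remains.

93/140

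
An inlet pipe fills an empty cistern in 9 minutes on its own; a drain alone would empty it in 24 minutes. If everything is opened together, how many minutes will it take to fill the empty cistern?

72/5 minutes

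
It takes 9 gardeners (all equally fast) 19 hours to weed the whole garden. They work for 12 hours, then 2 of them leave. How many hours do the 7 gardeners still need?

9 hours

One gardener does 1/171 of the job per hour.
After 12 hours with 9 gardeners, 12/19 is done (7/19 left).
With 7 gardeners the rate is 7/171, so the rest takes 7/19 ÷ 7/171 = 9 hours.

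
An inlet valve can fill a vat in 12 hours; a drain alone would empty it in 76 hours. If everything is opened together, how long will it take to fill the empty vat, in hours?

57/4 hours

Net rate = 1/12 − 1/76 = (19 − 3)/228 = 16/228 = 4/57 per hour.
Filling time = 1 ÷ (4/57) = 57/4 hours.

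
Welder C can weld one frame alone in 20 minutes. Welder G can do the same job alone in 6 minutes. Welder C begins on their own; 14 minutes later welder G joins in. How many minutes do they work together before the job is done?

In the first 14 minutes welder C alone does 14/20 = 7/10 of the job, leaving 3/10.
Once everyone is working, combined rate: 1/20 + 1/6 = (3 + 10)/60 = 13/60 per minute.
Remaining 3/10 at 13/60 per minute takes 18/13 minutes.

18/13 minutes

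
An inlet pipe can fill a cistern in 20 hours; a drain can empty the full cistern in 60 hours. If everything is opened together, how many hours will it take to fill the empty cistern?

Net rate = 1/20 − 1/60 = (3 − 1)/60 = 2/60 = 1/30 per hour.
Filling time = 1 ÷ (1/30) = 30 hours.

30 hours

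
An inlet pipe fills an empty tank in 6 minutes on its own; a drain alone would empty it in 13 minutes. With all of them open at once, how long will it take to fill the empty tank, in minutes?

78/7 minutes

Net rate = 1/6 − 1/13 = (13 − 6)/78 = 7/78 per minute.
Filling time = 1 ÷ (7/78) = 78/7 minutes.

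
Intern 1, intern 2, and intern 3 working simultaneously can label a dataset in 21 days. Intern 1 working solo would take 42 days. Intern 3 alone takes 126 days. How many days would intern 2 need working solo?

Combined rate is 1/21 per day.
Known contribution: 1/42 + 1/126 = (3 + 1)/126 = 4/126 = 2/63 per day.
So intern 2's rate is 1/21 − 2/63 = 1/63, meaning 63 days alone.

63 days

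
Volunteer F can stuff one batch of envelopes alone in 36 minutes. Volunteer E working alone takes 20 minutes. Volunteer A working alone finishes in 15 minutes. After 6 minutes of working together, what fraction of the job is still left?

2/15

Combined rate: 1/36 + 1/20 + 1/15 = (5 + 9 + 12)/180 = 26/180 = 13/90 per minute.
In 6 minutes they complete 6·13/90 = 13/15 of the job.
So 2/15 remains.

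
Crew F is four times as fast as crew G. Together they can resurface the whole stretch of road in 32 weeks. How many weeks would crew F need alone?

Let crew G's rate be r; then crew F's rate is 4r, so together (4 + 1)r = 5r = 1/32.
Thus r = 1/160 per week.
Crew G alone: 160 weeks; crew F alone: 40 weeks.

40 weeks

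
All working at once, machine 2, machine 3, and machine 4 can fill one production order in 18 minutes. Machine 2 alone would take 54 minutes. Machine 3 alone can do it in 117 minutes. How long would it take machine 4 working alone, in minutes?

351/10 minutes

Combined rate is 1/18 per minute.
Known contribution: 1/54 + 1/117 = (13 + 6)/702 = 19/702 per minute.
So machine 4's rate is 1/18 − 19/702 = 10/351, meaning 351/10 minutes alone.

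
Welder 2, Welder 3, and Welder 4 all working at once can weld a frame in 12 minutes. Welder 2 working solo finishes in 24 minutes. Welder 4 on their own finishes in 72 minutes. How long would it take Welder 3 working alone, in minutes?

36 minutes

Combined rate is 1/12 per minute.
Known contribution: 1/24 + 1/72 = (3 + 1)/72 = 4/72 = 1/18 per minute.
So Welder 3's rate is 1/12 − 1/18 = 1/36, meaning 36 minutes alone.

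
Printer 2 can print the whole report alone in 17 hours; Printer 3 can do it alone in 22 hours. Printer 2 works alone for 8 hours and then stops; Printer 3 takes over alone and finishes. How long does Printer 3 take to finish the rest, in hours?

In 8 hours Printer 2 does 8/17 of the job, leaving 9/17.
Printer 3 works at 1/22 per hour, so finishing takes 9/17 ÷ 1/22 = 198/17 hours.

198/17 hours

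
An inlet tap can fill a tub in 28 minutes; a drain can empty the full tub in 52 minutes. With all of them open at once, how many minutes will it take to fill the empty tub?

182/3 minutes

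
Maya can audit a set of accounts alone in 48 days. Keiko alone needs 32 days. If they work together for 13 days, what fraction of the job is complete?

65/96

Combined rate: 1/48 + 1/32 = (2 + 3)/96 = 5/96 per day.
In 13 days they complete 13·5/96 = 65/96 of the job.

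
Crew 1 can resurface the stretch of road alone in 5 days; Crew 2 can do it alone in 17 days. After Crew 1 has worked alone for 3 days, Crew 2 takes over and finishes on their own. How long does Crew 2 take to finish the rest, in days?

In 3 days Crew 1 does 3/5 of the job, leaving 2/5.
Crew 2 works at 1/17 per day, so finishing takes 2/5 ÷ 1/17 = 34/5 days.

34/5 days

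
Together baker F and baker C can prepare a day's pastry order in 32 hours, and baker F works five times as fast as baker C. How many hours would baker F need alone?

192/5 hours

Let baker C's rate be r; then baker F's rate is 5r, so together (5 + 1)r = 6r = 1/32.
Thus r = 1/192 per hour.
Baker C alone: 192 hours; baker F alone: 192/5 hours.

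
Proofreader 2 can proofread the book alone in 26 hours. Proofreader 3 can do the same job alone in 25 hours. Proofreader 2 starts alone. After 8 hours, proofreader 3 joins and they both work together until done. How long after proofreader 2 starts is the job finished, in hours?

286/17 hours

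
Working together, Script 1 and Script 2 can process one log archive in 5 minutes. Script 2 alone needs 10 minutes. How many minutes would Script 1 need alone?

10 minutes

Combined rate is 1/5 per minute.
Known contribution: 1/10 per minute.
So Script 1's rate is 1/5 − 1/10 = 1/10, meaning 10 minutes alone.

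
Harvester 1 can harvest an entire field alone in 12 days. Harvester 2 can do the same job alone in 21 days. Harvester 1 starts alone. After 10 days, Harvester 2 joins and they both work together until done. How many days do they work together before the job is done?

14/11 days

In the first 10 days Harvester 1 alone does 10/12 = 5/6 of the job, leaving 1/6.
Once everyone is working, combined rate: 1/12 + 1/21 = (7 + 4)/84 = 11/84 per day.
Remaining 1/6 at 11/84 per day takes 14/11 days.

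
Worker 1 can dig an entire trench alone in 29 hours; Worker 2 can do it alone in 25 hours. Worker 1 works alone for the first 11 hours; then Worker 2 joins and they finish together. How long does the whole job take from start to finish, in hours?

58/3 hours

In 11 hours Worker 1 does 11/29 of the job, leaving 18/29.
Worker 1 and Worker 2 together work at 54/725 per hour, so finishing takes 18/29 ÷ 54/725 = 25/3 hours.
Total time = 11 + 25/3 = 58/3 hours.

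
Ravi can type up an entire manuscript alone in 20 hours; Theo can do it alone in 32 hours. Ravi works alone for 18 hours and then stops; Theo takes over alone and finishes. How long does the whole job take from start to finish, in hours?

106/5 hours

In 18 hours Ravi does 18/20 = 9/10 of the job, leaving 1/10.
Theo works at 1/32 per hour, so finishing takes 1/10 ÷ 1/32 = 16/5 hours.
Total time = 18 + 16/5 = 106/5 hours.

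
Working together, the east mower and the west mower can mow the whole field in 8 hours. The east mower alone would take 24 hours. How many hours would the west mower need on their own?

12 hours

Combined rate is 1/8 per hour.
Known contribution: 1/24 per hour.
So the west mower's rate is 1/8 − 1/24 = 1/12, meaning 12 hours alone.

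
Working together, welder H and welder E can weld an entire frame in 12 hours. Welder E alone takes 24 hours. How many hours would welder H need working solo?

24 hours

Combined rate is 1/12 per hour.
Known contribution: 1/24 per hour.
So welder H's rate is 1/12 − 1/24 = 1/24, meaning 24 hours alone.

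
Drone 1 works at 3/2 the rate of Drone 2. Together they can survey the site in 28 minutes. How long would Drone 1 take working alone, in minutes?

140/3 minutes

Let Drone 2's rate be r; then Drone 1's rate is (3/2)r, so together (3/2 + 1)r = (5/2)r = 1/28.
Thus r = 1/70 per minute.
Drone 2 alone: 70 minutes; Drone 1 alone: 140/3 minutes.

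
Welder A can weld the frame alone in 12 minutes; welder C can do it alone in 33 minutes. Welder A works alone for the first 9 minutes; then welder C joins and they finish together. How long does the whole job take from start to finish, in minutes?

56/5 minutes

In 9 minutes welder A does 9/12 = 3/4 of the job, leaving 1/4.
Welder A and welder C together work at 5/44 per minute, so finishing takes 1/4 ÷ 5/44 = 11/5 minutes.
Total time = 9 + 11/5 = 56/5 minutes.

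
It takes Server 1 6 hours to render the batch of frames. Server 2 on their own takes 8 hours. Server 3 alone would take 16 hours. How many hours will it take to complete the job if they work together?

Combined rate: 1/6 + 1/8 + 1/16 = (8 + 6 + 3)/48 = 17/48 per hour.
Time = 1 ÷ (17/48) = 48/17 hours.

48/17 hours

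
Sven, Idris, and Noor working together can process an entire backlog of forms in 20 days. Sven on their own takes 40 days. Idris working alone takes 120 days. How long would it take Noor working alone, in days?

Combined rate is 1/20 per day.
Known contribution: 1/40 + 1/120 = (3 + 1)/120 = 4/120 = 1/30 per day.
So Noor's rate is 1/20 − 1/30 = 1/60, meaning 60 days alone.

60 days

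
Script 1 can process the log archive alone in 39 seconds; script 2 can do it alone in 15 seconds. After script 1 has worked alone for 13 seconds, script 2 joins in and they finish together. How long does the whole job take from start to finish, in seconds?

182/9 seconds

In 13 seconds script 1 does 13/39 = 1/3 of the job, leaving 2/3.
Script 1 and script 2 together work at 6/65 per second, so finishing takes 2/3 ÷ 6/65 = 65/9 seconds.
Total time = 13 + 65/9 = 182/9 seconds.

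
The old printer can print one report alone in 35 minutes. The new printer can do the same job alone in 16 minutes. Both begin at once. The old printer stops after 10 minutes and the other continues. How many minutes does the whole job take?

80/7 minutes

In the first 10 minutes the combined rate is 51/560, so 51/56 of the job is done, leaving 5/56.
After the old printer leaves the rate is 1/16 per minute; the remaining 5/56 takes 10/7 minutes.
Total = 10 + 10/7 = 80/7 minutes.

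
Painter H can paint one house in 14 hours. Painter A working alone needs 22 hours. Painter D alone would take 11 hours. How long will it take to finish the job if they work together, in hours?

Combined rate: 1/14 + 1/22 + 1/11 = (11 + 7 + 14)/154 = 32/154 = 16/77 per hour.
Time = 1 ÷ (16/77) = 77/16 hours.

77/16 hours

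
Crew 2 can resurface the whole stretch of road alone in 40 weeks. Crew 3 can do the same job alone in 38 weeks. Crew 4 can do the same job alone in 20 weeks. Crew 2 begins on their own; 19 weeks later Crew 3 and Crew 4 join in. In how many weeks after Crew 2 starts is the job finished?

266/11 weeks

In the first 19 weeks Crew 2 alone does 19/40 of the job, leaving 21/40.
Once everyone is working, combined rate: 1/40 + 1/38 + 1/20 = (19 + 20 + 38)/760 = 77/760 per week.
Remaining 21/40 at 77/760 per week takes 57/11 weeks.
Total from the start = 19 + 57/11 = 266/11 weeks.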